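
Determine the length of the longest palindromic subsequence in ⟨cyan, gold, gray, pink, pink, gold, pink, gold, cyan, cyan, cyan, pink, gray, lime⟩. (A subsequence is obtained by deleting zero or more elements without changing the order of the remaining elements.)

7

Using dp[i][j] = 2 + dp[i+1][j−1] if the ends match, else max(dp[i+1][j], dp[i][j−1]):
dp[1][14] = 7. A witness is gray pink cyan cyan cyan pink gray at positions 3,4,9,10,11,12,13.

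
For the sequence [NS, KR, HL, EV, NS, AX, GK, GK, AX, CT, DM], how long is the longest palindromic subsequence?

4

Using dp[i][j] = 2 + dp[i+1][j−1] if the ends match, else max(dp[i+1][j], dp[i][j−1]):
dp[1][11] = 4. A witness is AX GK GK AX at positions 6,7,8,9.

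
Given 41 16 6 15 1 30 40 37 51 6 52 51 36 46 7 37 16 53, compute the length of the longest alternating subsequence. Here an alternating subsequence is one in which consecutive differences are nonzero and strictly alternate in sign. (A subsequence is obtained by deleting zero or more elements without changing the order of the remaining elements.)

15

Track the best alternating length ending on an up-step vs a down-step at each position: up/down = 1/1, 1/2, 1/2, 3/2, 1/4, 5/2, 5/2, 5/6, 7/1, 5/8, 9/1, 9/10, 9/10, 11/10, 9/12, 13/12, 13/14, 15/1.
The maximum over both is 15; one such subsequence is 41, 6, 15, 1, 40, 37, 51, 6, 52, 36, 46, 7, 37, 16, 53.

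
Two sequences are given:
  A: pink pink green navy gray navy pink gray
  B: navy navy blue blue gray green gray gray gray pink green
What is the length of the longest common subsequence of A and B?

Backtracking the LCS table gives one alignment: green (A3,B6) → gray (A5,B9) → pink (A7,B10).
So the longest common subsequence has length 3.

3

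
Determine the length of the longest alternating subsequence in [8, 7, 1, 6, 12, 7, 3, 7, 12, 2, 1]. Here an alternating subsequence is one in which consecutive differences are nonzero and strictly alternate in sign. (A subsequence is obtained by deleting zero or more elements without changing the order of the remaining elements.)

6

Track the best alternating length ending on an up-step vs a down-step at each position: up/down = 1/1, 1/2, 1/2, 3/2, 3/1, 3/4, 3/4, 5/4, 5/1, 3/6, 1/6.
The maximum over both is 6; one such subsequence is 8, 1, 6, 3, 7, 2.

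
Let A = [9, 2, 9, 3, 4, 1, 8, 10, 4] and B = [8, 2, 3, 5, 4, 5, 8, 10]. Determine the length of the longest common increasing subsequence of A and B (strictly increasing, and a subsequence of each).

5

For each value that appears in both, track the longest common increasing run ending there.
The best achievable length is 5; one witness is 2, 3, 4, 8, 10 (A-positions 2,4,5,7,8, B-positions 2,3,5,7,8).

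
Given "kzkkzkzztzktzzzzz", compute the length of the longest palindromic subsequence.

11

Using dp[i][j] = 2 + dp[i+1][j−1] if the ends match, else max(dp[i+1][j], dp[i][j−1]):
dp[1][17] = 11. A witness is zzzzztzzzzz at positions 2,5,7,8,10,12,13,14,15,16,17.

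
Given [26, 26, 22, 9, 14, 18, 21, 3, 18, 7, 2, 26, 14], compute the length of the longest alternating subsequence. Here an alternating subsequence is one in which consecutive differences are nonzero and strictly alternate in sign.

A longest alternating subsequence is 26, 9, 14, 3, 18, 7, 26, 14 (positions 1,4,5,8,9,10,12,13); its 7 consecutive differences strictly alternate in sign, and length 8 is optimal.

8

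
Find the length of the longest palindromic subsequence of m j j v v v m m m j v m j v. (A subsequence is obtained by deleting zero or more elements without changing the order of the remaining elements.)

One longest palindromic subsequence is vvmmmvv (positions 4,6,7,8,9,11,14); it reads the same forward and backward, and the interval DP gives dp[1][14] = 7.

7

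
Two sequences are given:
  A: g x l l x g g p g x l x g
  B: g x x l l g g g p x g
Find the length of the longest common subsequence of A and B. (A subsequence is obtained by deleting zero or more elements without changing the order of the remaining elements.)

Backtracking the LCS table gives one alignment: g (A1,B1) → x (A2,B3) → l (A3,B4) → l (A4,B5) → g (A6,B7) → g (A7,B8) → p (A8,B9) → x (A12,B10) → g (A13,B11).
So the longest common subsequence has length 9.

9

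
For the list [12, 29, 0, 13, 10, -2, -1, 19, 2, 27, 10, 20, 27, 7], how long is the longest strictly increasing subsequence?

6

One longest increasing subsequence is -2, -1, 2, 10, 20, 27 (positions 6,7,9,11,12,13), of length 6; no longer one exists.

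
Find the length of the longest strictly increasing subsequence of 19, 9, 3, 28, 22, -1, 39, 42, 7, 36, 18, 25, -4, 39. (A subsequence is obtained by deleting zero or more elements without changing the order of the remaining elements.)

Let dp[i] be the longest increasing subsequence ending at position i. Then dp = [1, 1, 1, 2, 2, 1, 3, 4, 2, 3, 3, 4, 1, 5].
The maximum is 5; one witness is 3, 7, 18, 25, 39 at positions 3,9,11,12,14.

5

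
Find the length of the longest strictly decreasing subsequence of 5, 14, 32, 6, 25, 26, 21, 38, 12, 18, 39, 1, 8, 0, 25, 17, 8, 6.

7

Let dp[i] be the longest decreasing subsequence ending at position i. Then dp = [1, 1, 1, 2, 2, 2, 3, 1, 4, 4, 1, 5, 5, 6, 3, 5, 6, 7].
The maximum is 7; one witness is 32, 25, 21, 18, 17, 8, 6 at positions 3,5,7,10,16,17,18.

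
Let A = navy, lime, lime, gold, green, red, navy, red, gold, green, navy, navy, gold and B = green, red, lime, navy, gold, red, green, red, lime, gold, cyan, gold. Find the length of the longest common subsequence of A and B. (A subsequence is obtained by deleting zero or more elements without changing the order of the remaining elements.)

6

A longest common subsequence is navy, gold, green, red, gold, gold (length 6); the LCS DP confirms no longer common subsequence exists.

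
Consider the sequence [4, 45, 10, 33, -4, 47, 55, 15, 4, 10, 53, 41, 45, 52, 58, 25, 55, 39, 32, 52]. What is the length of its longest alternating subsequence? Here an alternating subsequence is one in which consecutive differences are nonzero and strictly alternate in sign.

14

Track the best alternating length ending on an up-step vs a down-step at each position: up/down = 1/1, 2/1, 2/3, 4/3, 1/5, 6/1, 6/1, 6/7, 6/7, 8/7, 8/7, 8/9, 10/9, 10/9, 10/1, 8/11, 12/11, 12/13, 12/13, 14/13.
The maximum over both is 14; one such subsequence is 4, 45, 10, 33, -4, 47, 15, 53, 41, 45, 25, 55, 39, 52.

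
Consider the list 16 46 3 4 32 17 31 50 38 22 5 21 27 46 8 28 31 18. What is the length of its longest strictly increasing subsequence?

7

Let dp[i] be the longest increasing subsequence ending at position i. Then dp = [1, 2, 1, 2, 3, 3, 4, 5, 5, 4, 3, 4, 5, 6, 4, 6, 7, 5].
The maximum is 7; one witness is 3, 4, 17, 22, 27, 28, 31 at positions 3,4,6,10,13,16,17.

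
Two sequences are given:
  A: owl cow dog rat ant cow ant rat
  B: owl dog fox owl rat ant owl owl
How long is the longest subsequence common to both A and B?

4

A longest common subsequence is owl, dog, rat, ant (length 4); the LCS DP confirms no longer common subsequence exists.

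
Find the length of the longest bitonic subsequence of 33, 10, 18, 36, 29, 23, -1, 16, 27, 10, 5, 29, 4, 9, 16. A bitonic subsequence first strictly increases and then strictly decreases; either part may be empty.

9

Let inc[i] be the LIS ending at i and dec[i] the longest strictly decreasing subsequence starting at i. inc = [1, 1, 2, 3, 3, 3, 1, 2, 4, 2, 2, 5, 2, 3, 4], dec = [7, 3, 5, 7, 6, 5, 1, 4, 4, 3, 2, 2, 1, 1, 1].
max_i inc[i]+dec[i]−1 = 9, with one witness 10, 18, 36, 29, 23, 16, 10, 5, 4.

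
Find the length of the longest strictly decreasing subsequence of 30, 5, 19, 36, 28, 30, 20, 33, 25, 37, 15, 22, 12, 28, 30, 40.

5

One longest decreasing subsequence is 30, 28, 20, 15, 12 (positions 1,5,7,11,13), of length 5; no longer one exists.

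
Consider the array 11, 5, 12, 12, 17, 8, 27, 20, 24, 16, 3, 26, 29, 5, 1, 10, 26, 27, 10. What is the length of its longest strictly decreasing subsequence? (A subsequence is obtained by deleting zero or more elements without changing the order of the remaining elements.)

5

Let dp[i] be the longest decreasing subsequence ending at position i. Then dp = [1, 2, 1, 1, 1, 2, 1, 2, 2, 3, 4, 2, 1, 4, 5, 4, 2, 2, 4].
The maximum is 5; one witness is 27, 20, 16, 3, 1 at positions 7,8,10,11,15.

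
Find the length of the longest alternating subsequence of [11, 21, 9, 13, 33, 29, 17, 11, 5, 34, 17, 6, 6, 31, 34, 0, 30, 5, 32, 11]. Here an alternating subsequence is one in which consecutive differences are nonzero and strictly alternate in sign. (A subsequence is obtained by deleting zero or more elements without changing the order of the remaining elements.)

A longest alternating subsequence is 11, 21, 9, 33, 29, 34, 17, 31, 0, 30, 5, 32, 11 (positions 1,2,3,5,6,10,11,14,16,17,18,19,20); its 12 consecutive differences strictly alternate in sign, and length 13 is optimal.

13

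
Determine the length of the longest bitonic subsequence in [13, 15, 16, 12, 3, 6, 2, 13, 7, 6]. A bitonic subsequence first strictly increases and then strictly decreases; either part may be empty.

Let inc[i] be the LIS ending at i and dec[i] the longest strictly decreasing subsequence starting at i. inc = [1, 2, 3, 1, 1, 2, 1, 3, 3, 2], dec = [4, 4, 4, 3, 2, 2, 1, 3, 2, 1].
max_i inc[i]+dec[i]−1 = 6, with one witness 13, 15, 16, 13, 7, 6.

6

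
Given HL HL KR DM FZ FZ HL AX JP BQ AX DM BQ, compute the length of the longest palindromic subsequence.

5

Using dp[i][j] = 2 + dp[i+1][j−1] if the ends match, else max(dp[i+1][j], dp[i][j−1]):
dp[1][13] = 5. A witness is DM AX BQ AX DM at positions 4,8,10,11,12.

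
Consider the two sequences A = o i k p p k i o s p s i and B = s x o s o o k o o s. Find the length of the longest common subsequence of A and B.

4

Backtracking the LCS table gives one alignment: o (A1,B6) → k (A3,B7) → o (A8,B9) → s (A11,B10).
So the longest common subsequence has length 4.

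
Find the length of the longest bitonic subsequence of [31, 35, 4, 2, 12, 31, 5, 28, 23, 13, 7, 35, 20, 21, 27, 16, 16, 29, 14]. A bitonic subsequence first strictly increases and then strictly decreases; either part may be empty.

One longest bitonic subsequence is 31, 35, 31, 28, 23, 21, 16, 14 (positions 1,2,6,8,9,14,17,19): it rises to 35 then falls. Length 8 is optimal.

8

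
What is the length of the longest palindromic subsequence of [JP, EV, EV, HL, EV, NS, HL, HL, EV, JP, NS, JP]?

7

Using dp[i][j] = 2 + dp[i+1][j−1] if the ends match, else max(dp[i+1][j], dp[i][j−1]):
dp[1][12] = 7. A witness is JP EV HL HL HL EV JP at positions 1,3,4,7,8,9,12.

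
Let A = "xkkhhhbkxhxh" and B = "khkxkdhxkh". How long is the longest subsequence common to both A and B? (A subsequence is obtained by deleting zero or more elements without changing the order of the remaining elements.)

A longest common subsequence is khkxhxh (length 7); the LCS DP confirms no longer common subsequence exists.

7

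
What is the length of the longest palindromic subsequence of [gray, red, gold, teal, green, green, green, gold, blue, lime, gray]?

One longest palindromic subsequence is gray gold green green green gold gray (positions 1,3,5,6,7,8,11); it reads the same forward and backward, and the interval DP gives dp[1][11] = 7.

7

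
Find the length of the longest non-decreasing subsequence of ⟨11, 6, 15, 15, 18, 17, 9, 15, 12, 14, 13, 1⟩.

Let dp[i] be the longest non-decreasing subsequence ending at position i. Then dp = [1, 1, 2, 3, 4, 4, 2, 4, 3, 4, 4, 1].
The maximum is 4; one witness is 11, 15, 15, 18 at positions 1,3,4,5.

4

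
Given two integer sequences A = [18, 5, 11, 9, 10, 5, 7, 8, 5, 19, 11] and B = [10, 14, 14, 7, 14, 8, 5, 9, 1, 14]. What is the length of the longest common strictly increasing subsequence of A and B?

A longest common strictly increasing subsequence is 7, 8 (length 2); it appears in order in both A and B, and no longer such subsequence exists.

2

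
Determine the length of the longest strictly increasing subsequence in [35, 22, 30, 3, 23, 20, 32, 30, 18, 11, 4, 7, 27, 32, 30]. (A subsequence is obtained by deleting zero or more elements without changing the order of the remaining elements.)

5

Let dp[i] be the longest increasing subsequence ending at position i. Then dp = [1, 1, 2, 1, 2, 2, 3, 3, 2, 2, 2, 3, 4, 5, 5].
The maximum is 5; one witness is 3, 4, 7, 27, 32 at positions 4,11,12,13,14.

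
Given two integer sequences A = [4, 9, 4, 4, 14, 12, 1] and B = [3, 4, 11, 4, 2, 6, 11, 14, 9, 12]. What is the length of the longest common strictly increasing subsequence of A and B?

3

For each value that appears in both, track the longest common increasing run ending there.
The best achievable length is 3; one witness is 4, 9, 12 (A-positions 1,2,6, B-positions 2,9,10).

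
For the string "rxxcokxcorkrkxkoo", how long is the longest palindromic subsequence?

One longest palindromic subsequence is okxkrkxko (positions 5,6,7,11,12,13,14,15,17); it reads the same forward and backward, and the interval DP gives dp[1][17] = 9.

9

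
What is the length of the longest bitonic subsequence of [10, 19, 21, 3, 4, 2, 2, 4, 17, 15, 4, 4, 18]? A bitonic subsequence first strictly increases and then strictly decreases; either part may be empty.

6

One longest bitonic subsequence is 10, 19, 21, 17, 15, 4 (positions 1,2,3,9,10,12): it rises to 21 then falls. Length 6 is optimal.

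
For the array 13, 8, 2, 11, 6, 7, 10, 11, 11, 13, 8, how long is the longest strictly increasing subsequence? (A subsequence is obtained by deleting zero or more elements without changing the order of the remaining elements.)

Scanning left to right, the best length ending at each element is: 13→1, 8→1, 2→1, 11→2, 6→2, 7→3, 10→4, 11→5, 11→5, 13→6, 8→4.
So the longest increasing subsequence has length 6, e.g. 2, 6, 7, 10, 11, 13.

6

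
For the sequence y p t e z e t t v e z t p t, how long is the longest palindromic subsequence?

10

One longest palindromic subsequence is ptzetteztp (positions 2,3,5,6,7,8,10,11,12,13); it reads the same forward and backward, and the interval DP gives dp[1][14] = 10.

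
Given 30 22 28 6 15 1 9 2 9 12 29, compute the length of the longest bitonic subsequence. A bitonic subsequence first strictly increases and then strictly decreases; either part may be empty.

5

Let inc[i] be the LIS ending at i and dec[i] the longest strictly decreasing subsequence starting at i. inc = [1, 1, 2, 1, 2, 1, 2, 2, 3, 4, 5], dec = [5, 4, 4, 2, 3, 1, 2, 1, 1, 1, 1].
max_i inc[i]+dec[i]−1 = 5, with one witness 30, 28, 15, 9, 2.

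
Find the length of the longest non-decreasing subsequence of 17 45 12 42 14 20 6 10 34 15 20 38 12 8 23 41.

6

Let dp[i] be the longest non-decreasing subsequence ending at position i. Then dp = [1, 2, 1, 2, 2, 3, 1, 2, 4, 3, 4, 5, 3, 2, 5, 6].
The maximum is 6; one witness is 12, 14, 20, 34, 38, 41 at positions 3,5,6,9,12,16.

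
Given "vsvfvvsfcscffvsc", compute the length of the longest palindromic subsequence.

11

Using dp[i][j] = 2 + dp[i+1][j−1] if the ends match, else max(dp[i+1][j], dp[i][j−1]):
dp[1][16] = 11. A witness is svffcscffvs at positions 2,3,4,8,9,10,11,12,13,14,15.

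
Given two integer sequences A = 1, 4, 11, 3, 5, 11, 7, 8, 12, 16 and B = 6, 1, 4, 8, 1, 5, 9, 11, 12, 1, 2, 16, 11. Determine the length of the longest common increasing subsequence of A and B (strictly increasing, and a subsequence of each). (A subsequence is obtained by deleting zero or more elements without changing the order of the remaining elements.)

A longest common strictly increasing subsequence is 1, 4, 5, 11, 12, 16 (length 6); it appears in order in both A and B, and no longer such subsequence exists.

6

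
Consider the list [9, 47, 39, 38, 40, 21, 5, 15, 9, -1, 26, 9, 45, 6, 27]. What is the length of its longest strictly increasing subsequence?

Let dp[i] be the longest increasing subsequence ending at position i. Then dp = [1, 2, 2, 2, 3, 2, 1, 2, 2, 1, 3, 2, 4, 2, 4].
The maximum is 4; one witness is 9, 39, 40, 45 at positions 1,3,5,13.

4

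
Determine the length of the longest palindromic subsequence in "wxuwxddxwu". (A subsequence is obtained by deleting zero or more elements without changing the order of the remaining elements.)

8

Using dp[i][j] = 2 + dp[i+1][j−1] if the ends match, else max(dp[i+1][j], dp[i][j−1]):
dp[1][10] = 8. A witness is uwxddxwu at positions 3,4,5,6,7,8,9,10.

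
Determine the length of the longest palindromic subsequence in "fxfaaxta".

4

Using dp[i][j] = 2 + dp[i+1][j−1] if the ends match, else max(dp[i+1][j], dp[i][j−1]):
dp[1][8] = 4. A witness is xaax at positions 2,4,5,6.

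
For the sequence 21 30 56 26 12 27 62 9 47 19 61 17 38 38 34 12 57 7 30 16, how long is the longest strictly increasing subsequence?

Scanning left to right, the best length ending at each element is: 21→1, 30→2, 56→3, 26→2, 12→1, 27→3, 62→4, 9→1, 47→4, 19→2, 61→5, 17→2, 38→4, 38→4, 34→4, 12→2, 57→5, 7→1, 30→4, 16→3.
So the longest increasing subsequence has length 5, e.g. 21, 26, 27, 47, 61.

5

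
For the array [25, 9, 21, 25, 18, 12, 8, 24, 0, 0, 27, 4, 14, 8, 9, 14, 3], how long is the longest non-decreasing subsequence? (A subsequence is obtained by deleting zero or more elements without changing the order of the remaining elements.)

6

Scanning left to right, the best length ending at each element is: 25→1, 9→1, 21→2, 25→3, 18→2, 12→2, 8→1, 24→3, 0→1, 0→2, 27→4, 4→3, 14→4, 8→4, 9→5, 14→6, 3→3.
So the longest non-decreasing subsequence has length 6, e.g. 0, 0, 4, 8, 9, 14.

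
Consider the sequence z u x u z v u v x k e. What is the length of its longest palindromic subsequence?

5

One longest palindromic subsequence is xvuvx (positions 3,6,7,8,9); it reads the same forward and backward, and the interval DP gives dp[1][11] = 5.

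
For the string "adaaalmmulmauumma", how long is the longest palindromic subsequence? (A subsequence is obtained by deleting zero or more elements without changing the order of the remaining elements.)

Using dp[i][j] = 2 + dp[i+1][j−1] if the ends match, else max(dp[i+1][j], dp[i][j−1]):
dp[1][17] = 9. A witness is ammuuumma at positions 1,7,8,9,13,14,15,16,17.

9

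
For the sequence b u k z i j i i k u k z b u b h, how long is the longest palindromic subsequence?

9

Using dp[i][j] = 2 + dp[i+1][j−1] if the ends match, else max(dp[i+1][j], dp[i][j−1]):
dp[1][16] = 9. A witness is buzkukzub at positions 1,2,4,9,10,11,12,14,15.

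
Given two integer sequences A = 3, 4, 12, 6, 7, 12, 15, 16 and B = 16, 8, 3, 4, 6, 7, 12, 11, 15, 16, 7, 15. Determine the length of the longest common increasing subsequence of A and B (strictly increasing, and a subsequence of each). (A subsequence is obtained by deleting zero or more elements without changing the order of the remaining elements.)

For each value that appears in both, track the longest common increasing run ending there.
The best achievable length is 7; one witness is 3, 4, 6, 7, 12, 15, 16 (A-positions 1,2,4,5,6,7,8, B-positions 3,4,5,6,7,9,10).

7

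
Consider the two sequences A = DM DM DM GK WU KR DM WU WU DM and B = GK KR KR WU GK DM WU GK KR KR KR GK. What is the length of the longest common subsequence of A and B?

Backtracking the LCS table gives one alignment: GK (A4,B1) → WU (A5,B4) → DM (A7,B6) → WU (A8,B7).
So the longest common subsequence has length 4.

4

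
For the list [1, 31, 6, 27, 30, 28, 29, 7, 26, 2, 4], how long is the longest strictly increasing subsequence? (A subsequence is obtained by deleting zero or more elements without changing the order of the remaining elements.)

5

Let dp[i] be the longest increasing subsequence ending at position i. Then dp = [1, 2, 2, 3, 4, 4, 5, 3, 4, 2, 3].
The maximum is 5; one witness is 1, 6, 27, 28, 29 at positions 1,3,4,6,7.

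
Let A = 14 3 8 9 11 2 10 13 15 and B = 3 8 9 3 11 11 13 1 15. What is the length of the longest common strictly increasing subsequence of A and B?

For each value that appears in both, track the longest common increasing run ending there.
The best achievable length is 6; one witness is 3, 8, 9, 11, 13, 15 (A-positions 2,3,4,5,8,9, B-positions 1,2,3,5,7,9).

6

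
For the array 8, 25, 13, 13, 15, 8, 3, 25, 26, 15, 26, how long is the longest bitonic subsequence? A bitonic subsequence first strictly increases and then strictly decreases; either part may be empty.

6

Let inc[i] be the LIS ending at i and dec[i] the longest strictly decreasing subsequence starting at i. inc = [1, 2, 2, 2, 3, 1, 1, 4, 5, 3, 5], dec = [2, 4, 3, 3, 3, 2, 1, 2, 2, 1, 1].
max_i inc[i]+dec[i]−1 = 6, with one witness 8, 13, 15, 25, 26, 15.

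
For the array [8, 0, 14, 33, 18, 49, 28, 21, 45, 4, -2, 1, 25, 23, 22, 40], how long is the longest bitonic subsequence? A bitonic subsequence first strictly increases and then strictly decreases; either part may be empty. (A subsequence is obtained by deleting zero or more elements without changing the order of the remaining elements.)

8

Let inc[i] be the LIS ending at i and dec[i] the longest strictly decreasing subsequence starting at i. inc = [1, 1, 2, 3, 3, 4, 4, 4, 5, 2, 1, 2, 5, 5, 5, 6], dec = [3, 2, 3, 5, 3, 5, 4, 3, 4, 2, 1, 1, 3, 2, 1, 1].
max_i inc[i]+dec[i]−1 = 8, with one witness 8, 14, 33, 49, 45, 25, 23, 22.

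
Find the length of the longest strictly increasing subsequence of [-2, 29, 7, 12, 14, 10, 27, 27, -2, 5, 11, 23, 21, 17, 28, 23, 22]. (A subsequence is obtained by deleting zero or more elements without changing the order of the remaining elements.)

Scanning left to right, the best length ending at each element is: -2→1, 29→2, 7→2, 12→3, 14→4, 10→3, 27→5, 27→5, -2→1, 5→2, 11→4, 23→5, 21→5, 17→5, 28→6, 23→6, 22→6.
So the longest increasing subsequence has length 6, e.g. -2, 7, 12, 14, 27, 28.

6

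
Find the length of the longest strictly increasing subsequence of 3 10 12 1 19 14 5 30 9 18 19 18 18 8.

6

Let dp[i] be the longest increasing subsequence ending at position i. Then dp = [1, 2, 3, 1, 4, 4, 2, 5, 3, 5, 6, 5, 5, 3].
The maximum is 6; one witness is 3, 10, 12, 14, 18, 19 at positions 1,2,3,6,10,11.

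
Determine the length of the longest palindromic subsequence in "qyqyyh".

Using dp[i][j] = 2 + dp[i+1][j−1] if the ends match, else max(dp[i+1][j], dp[i][j−1]):
dp[1][6] = 3. A witness is yyy at positions 2,4,5.

3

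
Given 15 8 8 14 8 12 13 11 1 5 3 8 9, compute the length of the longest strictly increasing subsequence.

Let dp[i] be the longest increasing subsequence ending at position i. Then dp = [1, 1, 1, 2, 1, 2, 3, 2, 1, 2, 2, 3, 4].
The maximum is 4; one witness is 1, 5, 8, 9 at positions 9,10,12,13.

4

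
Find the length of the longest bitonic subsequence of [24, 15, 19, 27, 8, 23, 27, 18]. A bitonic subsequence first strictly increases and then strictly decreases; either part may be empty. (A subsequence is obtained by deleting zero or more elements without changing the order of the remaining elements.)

Let inc[i] be the LIS ending at i and dec[i] the longest strictly decreasing subsequence starting at i. inc = [1, 1, 2, 3, 1, 3, 4, 2], dec = [3, 2, 2, 3, 1, 2, 2, 1].
max_i inc[i]+dec[i]−1 = 5, with one witness 15, 19, 27, 23, 18.

5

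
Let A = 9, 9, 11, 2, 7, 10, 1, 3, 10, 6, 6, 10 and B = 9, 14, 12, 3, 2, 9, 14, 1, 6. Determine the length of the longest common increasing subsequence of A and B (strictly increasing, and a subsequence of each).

For each value that appears in both, track the longest common increasing run ending there.
The best achievable length is 2; one witness is 3, 6 (A-positions 8,10, B-positions 4,9).

2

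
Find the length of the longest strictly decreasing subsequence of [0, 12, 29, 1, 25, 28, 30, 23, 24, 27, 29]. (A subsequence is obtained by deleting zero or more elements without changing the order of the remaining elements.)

Let dp[i] be the longest decreasing subsequence ending at position i. Then dp = [1, 1, 1, 2, 2, 2, 1, 3, 3, 3, 2].
The maximum is 3; one witness is 29, 25, 23 at positions 3,5,8.

3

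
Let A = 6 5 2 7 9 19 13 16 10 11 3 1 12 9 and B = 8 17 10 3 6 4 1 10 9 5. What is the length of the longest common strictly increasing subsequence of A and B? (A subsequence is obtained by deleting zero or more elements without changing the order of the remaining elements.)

A longest common strictly increasing subsequence is 6, 10 (length 2); it appears in order in both A and B, and no longer such subsequence exists.

2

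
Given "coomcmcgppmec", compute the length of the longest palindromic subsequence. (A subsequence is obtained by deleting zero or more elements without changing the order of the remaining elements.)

7

Using dp[i][j] = 2 + dp[i+1][j−1] if the ends match, else max(dp[i+1][j], dp[i][j−1]):
dp[1][13] = 7. A witness is cmcmcmc at positions 1,4,5,6,7,11,13.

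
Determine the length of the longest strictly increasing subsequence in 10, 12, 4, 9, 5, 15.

Let dp[i] be the longest increasing subsequence ending at position i. Then dp = [1, 2, 1, 2, 2, 3].
The maximum is 3; one witness is 10, 12, 15 at positions 1,2,6.

3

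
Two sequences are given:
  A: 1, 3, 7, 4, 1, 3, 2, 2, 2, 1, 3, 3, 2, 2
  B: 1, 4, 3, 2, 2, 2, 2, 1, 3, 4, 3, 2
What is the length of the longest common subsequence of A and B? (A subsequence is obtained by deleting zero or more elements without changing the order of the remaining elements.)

Backtracking the LCS table gives one alignment: 1 (A1,B1) → 4 (A4,B2) → 3 (A6,B3) → 2 (A7,B5) → 2 (A8,B6) → 2 (A9,B7) → 1 (A10,B8) → 3 (A11,B9) → 3 (A12,B11) → 2 (A14,B12).
So the longest common subsequence has length 10.

10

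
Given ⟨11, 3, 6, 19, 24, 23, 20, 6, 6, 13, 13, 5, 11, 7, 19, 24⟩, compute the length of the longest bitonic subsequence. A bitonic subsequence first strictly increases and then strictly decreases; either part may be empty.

Let inc[i] be the LIS ending at i and dec[i] the longest strictly decreasing subsequence starting at i. inc = [1, 1, 2, 3, 4, 4, 4, 2, 2, 3, 3, 2, 3, 3, 4, 5], dec = [3, 1, 2, 4, 6, 5, 4, 2, 2, 3, 3, 1, 2, 1, 1, 1].
max_i inc[i]+dec[i]−1 = 9, with one witness 3, 6, 19, 24, 23, 20, 13, 11, 7.

9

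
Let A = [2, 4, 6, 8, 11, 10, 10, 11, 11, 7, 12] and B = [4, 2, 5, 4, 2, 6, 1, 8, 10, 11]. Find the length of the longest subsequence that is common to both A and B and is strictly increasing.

6

For each value that appears in both, track the longest common increasing run ending there.
The best achievable length is 6; one witness is 2, 4, 6, 8, 10, 11 (A-positions 1,2,3,4,6,8, B-positions 2,4,6,8,9,10).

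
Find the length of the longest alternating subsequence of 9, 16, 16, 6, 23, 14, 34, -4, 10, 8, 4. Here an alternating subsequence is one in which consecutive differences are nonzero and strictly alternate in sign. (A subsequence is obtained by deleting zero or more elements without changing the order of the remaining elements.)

9

A longest alternating subsequence is 9, 16, 6, 23, 14, 34, -4, 10, 8 (positions 1,2,4,5,6,7,8,9,10); its 8 consecutive differences strictly alternate in sign, and length 9 is optimal.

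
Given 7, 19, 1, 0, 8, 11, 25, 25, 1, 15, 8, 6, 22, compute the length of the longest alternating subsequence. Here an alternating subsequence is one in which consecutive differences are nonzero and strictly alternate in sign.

Track the best alternating length ending on an up-step vs a down-step at each position: up/down = 1/1, 2/1, 1/3, 1/3, 4/3, 4/3, 4/1, 4/1, 4/5, 6/5, 6/7, 6/7, 8/5.
The maximum over both is 8; one such subsequence is 7, 19, 1, 8, 1, 15, 8, 22.

8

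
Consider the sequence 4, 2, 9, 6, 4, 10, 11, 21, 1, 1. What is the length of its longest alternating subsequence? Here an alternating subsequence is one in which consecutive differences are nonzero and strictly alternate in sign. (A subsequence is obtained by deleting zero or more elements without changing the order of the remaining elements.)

Track the best alternating length ending on an up-step vs a down-step at each position: up/down = 1/1, 1/2, 3/1, 3/4, 3/4, 5/1, 5/1, 5/1, 1/6, 1/6.
The maximum over both is 6; one such subsequence is 4, 2, 9, 6, 10, 1.

6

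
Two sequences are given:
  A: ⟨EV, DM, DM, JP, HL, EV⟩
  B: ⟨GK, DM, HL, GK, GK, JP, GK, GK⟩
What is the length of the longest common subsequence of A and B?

Backtracking the LCS table gives one alignment: DM (A2,B2) → JP (A4,B6).
So the longest common subsequence has length 2.

2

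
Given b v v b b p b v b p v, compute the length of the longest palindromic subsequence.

One longest palindromic subsequence is vpbvbpv (positions 2,6,7,8,9,10,11); it reads the same forward and backward, and the interval DP gives dp[1][11] = 7.

7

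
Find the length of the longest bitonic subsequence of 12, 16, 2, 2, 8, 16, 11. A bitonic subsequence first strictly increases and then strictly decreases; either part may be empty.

4

Let inc[i] be the LIS ending at i and dec[i] the longest strictly decreasing subsequence starting at i. inc = [1, 2, 1, 1, 2, 3, 3], dec = [2, 2, 1, 1, 1, 2, 1].
max_i inc[i]+dec[i]−1 = 4, with one witness 2, 8, 16, 11.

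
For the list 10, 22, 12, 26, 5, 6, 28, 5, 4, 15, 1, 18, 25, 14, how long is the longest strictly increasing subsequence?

One longest increasing subsequence is 10, 12, 15, 18, 25 (positions 1,3,10,12,13), of length 5; no longer one exists.

5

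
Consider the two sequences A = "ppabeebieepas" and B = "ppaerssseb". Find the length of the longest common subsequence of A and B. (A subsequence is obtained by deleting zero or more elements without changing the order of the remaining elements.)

6

A longest common subsequence is ppaeeb (length 6); the LCS DP confirms no longer common subsequence exists.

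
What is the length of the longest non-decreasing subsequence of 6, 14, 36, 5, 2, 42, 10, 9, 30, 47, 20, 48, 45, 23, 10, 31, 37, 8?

6

One longest non-decreasing subsequence is 6, 14, 36, 42, 47, 48 (positions 1,2,3,6,10,12), of length 6; no longer one exists.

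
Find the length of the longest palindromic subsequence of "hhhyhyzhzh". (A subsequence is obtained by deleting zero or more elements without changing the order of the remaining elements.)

7

One longest palindromic subsequence is hhyhyhh (positions 1,3,4,5,6,8,10); it reads the same forward and backward, and the interval DP gives dp[1][10] = 7.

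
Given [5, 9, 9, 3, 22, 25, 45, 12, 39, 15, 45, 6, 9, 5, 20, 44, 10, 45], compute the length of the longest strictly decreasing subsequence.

5

Let dp[i] be the longest decreasing subsequence ending at position i. Then dp = [1, 1, 1, 2, 1, 1, 1, 2, 2, 3, 1, 4, 4, 5, 3, 2, 4, 1].
The maximum is 5; one witness is 45, 39, 15, 6, 5 at positions 7,9,10,12,14.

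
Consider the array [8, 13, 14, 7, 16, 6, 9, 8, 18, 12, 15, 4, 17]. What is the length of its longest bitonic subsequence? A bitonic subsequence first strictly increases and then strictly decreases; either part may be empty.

7

Let inc[i] be the LIS ending at i and dec[i] the longest strictly decreasing subsequence starting at i. inc = [1, 2, 3, 1, 4, 1, 2, 2, 5, 3, 4, 1, 5], dec = [4, 4, 4, 3, 4, 2, 3, 2, 3, 2, 2, 1, 1].
max_i inc[i]+dec[i]−1 = 7, with one witness 8, 13, 14, 16, 9, 8, 4.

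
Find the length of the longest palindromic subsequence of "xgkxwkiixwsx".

One longest palindromic subsequence is xwiiwx (positions 1,5,7,8,10,12); it reads the same forward and backward, and the interval DP gives dp[1][12] = 6.

6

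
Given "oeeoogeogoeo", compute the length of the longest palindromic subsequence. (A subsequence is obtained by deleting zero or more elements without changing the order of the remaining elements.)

9

Using dp[i][j] = 2 + dp[i+1][j−1] if the ends match, else max(dp[i+1][j], dp[i][j−1]):
dp[1][12] = 9. A witness is oeogogoeo at positions 1,2,4,6,8,9,10,11,12.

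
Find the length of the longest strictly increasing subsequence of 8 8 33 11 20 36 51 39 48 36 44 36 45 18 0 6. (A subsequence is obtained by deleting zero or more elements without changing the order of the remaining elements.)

7

Scanning left to right, the best length ending at each element is: 8→1, 8→1, 33→2, 11→2, 20→3, 36→4, 51→5, 39→5, 48→6, 36→4, 44→6, 36→4, 45→7, 18→3, 0→1, 6→2.
So the longest increasing subsequence has length 7, e.g. 8, 11, 20, 36, 39, 44, 45.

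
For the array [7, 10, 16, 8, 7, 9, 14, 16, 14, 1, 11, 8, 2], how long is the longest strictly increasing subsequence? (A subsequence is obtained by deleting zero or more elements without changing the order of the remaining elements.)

Let dp[i] be the longest increasing subsequence ending at position i. Then dp = [1, 2, 3, 2, 1, 3, 4, 5, 4, 1, 4, 2, 2].
The maximum is 5; one witness is 7, 8, 9, 14, 16 at positions 1,4,6,7,8.

5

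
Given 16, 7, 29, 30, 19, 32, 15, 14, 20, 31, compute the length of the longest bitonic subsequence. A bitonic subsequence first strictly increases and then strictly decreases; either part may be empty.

Let inc[i] be the LIS ending at i and dec[i] the longest strictly decreasing subsequence starting at i. inc = [1, 1, 2, 3, 2, 4, 2, 2, 3, 4], dec = [3, 1, 4, 4, 3, 3, 2, 1, 1, 1].
max_i inc[i]+dec[i]−1 = 6, with one witness 16, 29, 30, 19, 15, 14.

6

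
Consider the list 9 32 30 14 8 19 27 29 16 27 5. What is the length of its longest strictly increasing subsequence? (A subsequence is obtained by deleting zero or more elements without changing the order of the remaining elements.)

5

One longest increasing subsequence is 9, 14, 19, 27, 29 (positions 1,4,6,7,8), of length 5; no longer one exists.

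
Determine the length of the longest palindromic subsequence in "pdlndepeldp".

9

One longest palindromic subsequence is pdlepeldp (positions 1,2,3,6,7,8,9,10,11); it reads the same forward and backward, and the interval DP gives dp[1][11] = 9.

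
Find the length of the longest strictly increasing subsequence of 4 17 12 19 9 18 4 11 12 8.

4

Let dp[i] be the longest increasing subsequence ending at position i. Then dp = [1, 2, 2, 3, 2, 3, 1, 3, 4, 2].
The maximum is 4; one witness is 4, 9, 11, 12 at positions 1,5,8,9.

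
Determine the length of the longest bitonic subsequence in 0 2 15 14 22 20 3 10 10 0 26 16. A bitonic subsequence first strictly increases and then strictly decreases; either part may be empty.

7

Let inc[i] be the LIS ending at i and dec[i] the longest strictly decreasing subsequence starting at i. inc = [1, 2, 3, 3, 4, 4, 3, 4, 4, 1, 5, 5], dec = [1, 2, 4, 3, 4, 3, 2, 2, 2, 1, 2, 1].
max_i inc[i]+dec[i]−1 = 7, with one witness 0, 2, 15, 22, 20, 10, 0.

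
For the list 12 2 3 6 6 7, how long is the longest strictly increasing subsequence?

Let dp[i] be the longest increasing subsequence ending at position i. Then dp = [1, 1, 2, 3, 3, 4].
The maximum is 4; one witness is 2, 3, 6, 7 at positions 2,3,4,6.

4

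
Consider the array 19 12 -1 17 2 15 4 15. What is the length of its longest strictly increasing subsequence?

One longest increasing subsequence is -1, 2, 4, 15 (positions 3,5,7,8), of length 4; no longer one exists.

4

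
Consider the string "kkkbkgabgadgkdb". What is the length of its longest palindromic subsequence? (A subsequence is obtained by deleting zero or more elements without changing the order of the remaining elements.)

9

Using dp[i][j] = 2 + dp[i+1][j−1] if the ends match, else max(dp[i+1][j], dp[i][j−1]):
dp[1][15] = 9. A witness is bkgagagkb at positions 4,5,6,7,9,10,12,13,15.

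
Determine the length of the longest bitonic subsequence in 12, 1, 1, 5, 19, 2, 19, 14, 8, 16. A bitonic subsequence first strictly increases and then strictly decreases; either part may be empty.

One longest bitonic subsequence is 1, 5, 19, 14, 8 (positions 2,4,5,8,9): it rises to 19 then falls. Length 5 is optimal.

5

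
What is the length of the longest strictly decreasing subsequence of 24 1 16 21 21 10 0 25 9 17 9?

4

Let dp[i] be the longest decreasing subsequence ending at position i. Then dp = [1, 2, 2, 2, 2, 3, 4, 1, 4, 3, 4].
The maximum is 4; one witness is 24, 16, 10, 0 at positions 1,3,6,7.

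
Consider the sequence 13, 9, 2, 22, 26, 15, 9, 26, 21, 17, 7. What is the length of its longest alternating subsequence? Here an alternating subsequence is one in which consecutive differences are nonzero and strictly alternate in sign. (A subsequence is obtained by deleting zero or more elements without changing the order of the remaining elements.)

6

Track the best alternating length ending on an up-step vs a down-step at each position: up/down = 1/1, 1/2, 1/2, 3/1, 3/1, 3/4, 3/4, 5/1, 5/6, 5/6, 3/6.
The maximum over both is 6; one such subsequence is 13, 9, 22, 15, 26, 21.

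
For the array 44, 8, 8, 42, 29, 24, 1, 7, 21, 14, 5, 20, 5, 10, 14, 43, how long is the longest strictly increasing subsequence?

5

Scanning left to right, the best length ending at each element is: 44→1, 8→1, 8→1, 42→2, 29→2, 24→2, 1→1, 7→2, 21→3, 14→3, 5→2, 20→4, 5→2, 10→3, 14→4, 43→5.
So the longest increasing subsequence has length 5, e.g. 1, 7, 14, 20, 43.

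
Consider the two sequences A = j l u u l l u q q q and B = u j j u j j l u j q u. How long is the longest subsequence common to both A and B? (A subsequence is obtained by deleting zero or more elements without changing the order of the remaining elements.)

Backtracking the LCS table gives one alignment: j (A1,B3) → u (A3,B4) → l (A6,B7) → u (A7,B8) → q (A8,B10).
So the longest common subsequence has length 5.

5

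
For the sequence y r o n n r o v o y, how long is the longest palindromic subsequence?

One longest palindromic subsequence is yonnoy (positions 1,3,4,5,9,10); it reads the same forward and backward, and the interval DP gives dp[1][10] = 6.

6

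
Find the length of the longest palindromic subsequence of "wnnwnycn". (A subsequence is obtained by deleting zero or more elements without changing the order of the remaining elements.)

Using dp[i][j] = 2 + dp[i+1][j−1] if the ends match, else max(dp[i+1][j], dp[i][j−1]):
dp[1][8] = 5. A witness is nnwnn at positions 2,3,4,5,8.

5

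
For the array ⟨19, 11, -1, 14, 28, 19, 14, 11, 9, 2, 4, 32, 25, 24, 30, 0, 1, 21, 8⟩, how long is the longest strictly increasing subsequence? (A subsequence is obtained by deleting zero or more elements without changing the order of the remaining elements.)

5

Let dp[i] be the longest increasing subsequence ending at position i. Then dp = [1, 1, 1, 2, 3, 3, 2, 2, 2, 2, 3, 4, 4, 4, 5, 2, 3, 4, 4].
The maximum is 5; one witness is 11, 14, 19, 25, 30 at positions 2,4,6,13,15.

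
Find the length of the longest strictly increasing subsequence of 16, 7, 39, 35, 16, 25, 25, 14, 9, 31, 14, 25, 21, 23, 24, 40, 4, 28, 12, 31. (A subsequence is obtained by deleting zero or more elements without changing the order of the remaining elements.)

Let dp[i] be the longest increasing subsequence ending at position i. Then dp = [1, 1, 2, 2, 2, 3, 3, 2, 2, 4, 3, 4, 4, 5, 6, 7, 1, 7, 3, 8].
The maximum is 8; one witness is 7, 9, 14, 21, 23, 24, 28, 31 at positions 2,9,11,13,14,15,18,20.

8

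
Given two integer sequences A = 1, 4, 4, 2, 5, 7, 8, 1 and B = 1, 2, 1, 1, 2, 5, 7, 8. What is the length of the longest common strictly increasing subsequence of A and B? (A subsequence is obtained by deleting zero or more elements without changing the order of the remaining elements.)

For each value that appears in both, track the longest common increasing run ending there.
The best achievable length is 5; one witness is 1, 2, 5, 7, 8 (A-positions 1,4,5,6,7, B-positions 1,2,6,7,8).

5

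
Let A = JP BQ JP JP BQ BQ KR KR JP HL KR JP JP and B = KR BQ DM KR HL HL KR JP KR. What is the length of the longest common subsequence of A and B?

5

Backtracking the LCS table gives one alignment: BQ (A2,B2) → KR (A7,B4) → KR (A8,B7) → JP (A9,B8) → KR (A11,B9).
So the longest common subsequence has length 5.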